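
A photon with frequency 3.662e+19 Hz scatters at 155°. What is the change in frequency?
1.322e+19 Hz (decrease)

Convert frequency to wavelength (c = 299792458 m/s):
λ₀ = c/f₀ = 299792458/3.662e+19 = 8.1865772e-12 m = 8.1866 pm

Calculate Compton shift:
Δλ = λ_C(1 - cos(155°)) = 4.6253 pm

Final wavelength:
λ' = λ₀ + Δλ = 8.1866 + 4.6253 = 12.8119 pm

Final frequency:
f' = c/λ' = 299792458/1.2811871e-11 = 2.3399584e+19 Hz

Frequency shift (decrease):
Δf = f₀ - f' = 3.662e+19 - 2.3399584e+19 = 1.322e+19 Hz

(Intermediate values are shown rounded; full precision is carried through to the final answer.)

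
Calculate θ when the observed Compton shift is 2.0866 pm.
81.95°

From the Compton formula Δλ = λ_C(1 - cos θ), we can solve for θ:

cos θ = 1 - Δλ/λ_C

Given:
- Δλ = 2.0866 pm
- λ_C = h/(m_e·c) ≈ 2.42631024 pm

cos θ = 1 - 2.0866/2.42631024
cos θ = 1 - 0.859989
cos θ = 0.140011

θ = arccos(0.140011)
θ = 81.95°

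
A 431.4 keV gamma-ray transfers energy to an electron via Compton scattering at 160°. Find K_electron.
267.8388 keV

By energy conservation: K_e = E_initial - E_final

First find the scattered photon energy:
Initial wavelength: λ = hc/E = 2.8740 pm
Compton shift: Δλ = λ_C(1 - cos(160°)) = 4.7063 pm
Final wavelength: λ' = 2.8740 + 4.7063 = 7.5803 pm
Final photon energy: E' = hc/λ' = 163.5612 keV

Electron kinetic energy:
K_e = E - E' = 431.4000 - 163.5612 = 267.8388 keV

(Intermediate values are shown rounded; full precision is carried through to the final answer.)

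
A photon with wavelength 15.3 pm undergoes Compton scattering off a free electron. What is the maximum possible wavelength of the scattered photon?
20.1526 pm (at θ = 180°)

The Compton shift is Δλ = λ_C(1 − cos θ).

Since cos θ ranges from −1 to 1, the factor (1 − cos θ) ranges from 0 to 2; the maximum shift occurs at θ = 180° (backscattering):
Δλ_max = 2λ_C = 2 × 2.4263 pm = 4.8526 pm

Maximum scattered wavelength:
λ'_max = λ₀ + Δλ_max = 15.3 + 4.8526 = 20.1526 pm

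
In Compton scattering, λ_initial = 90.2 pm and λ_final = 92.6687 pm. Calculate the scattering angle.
91.00°

First find the wavelength shift:
Δλ = λ' - λ = 92.6687 - 90.2 = 2.4687 pm

Using Δλ = λ_C(1 - cos θ), with λ_C = h/(m_e·c) ≈ 2.42631024 pm:
cos θ = 1 - Δλ/λ_C
cos θ = 1 - 2.4687/2.42631024
cos θ = -0.017471

θ = arccos(-0.017471)
θ = 91.00°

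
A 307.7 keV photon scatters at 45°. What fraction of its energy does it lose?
0.1499 (or 14.99%)

Calculate initial and final photon energies:

Initial: E₀ = 307.7 keV → λ₀ = 4.0294 pm
Compton shift: Δλ = 0.7106 pm
Final wavelength: λ' = 4.7400 pm
Final energy: E' = 261.5681 keV

Fractional energy loss:
(E₀ - E')/E₀ = (307.7000 - 261.5681)/307.7000
= 46.1319/307.7000
= 0.1499
= 14.99%

(Intermediate values are shown rounded; full precision is carried through to the final answer.)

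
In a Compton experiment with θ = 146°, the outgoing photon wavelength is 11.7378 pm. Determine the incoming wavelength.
7.3000 pm

From λ' = λ + Δλ, we have λ = λ' - Δλ

First calculate the Compton shift:
Δλ = λ_C(1 - cos θ)
Δλ = 2.4263 × (1 - cos(146°))
Δλ = 2.4263 × 1.8290
Δλ = 4.4378 pm

Initial wavelength:
λ = λ' - Δλ
λ = 11.7378 - 4.4378
λ = 7.3000 pm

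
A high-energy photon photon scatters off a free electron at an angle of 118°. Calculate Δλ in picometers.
3.5654 pm

Using the Compton scattering formula:
Δλ = λ_C(1 - cos θ)

where λ_C = h/(m_e·c) ≈ 2.4263 pm is the Compton wavelength of an electron.

For θ = 118°:
cos(118°) = -0.4695
1 - cos(118°) = 1.4695

Δλ = 2.4263 × 1.4695
Δλ = 3.5654 pm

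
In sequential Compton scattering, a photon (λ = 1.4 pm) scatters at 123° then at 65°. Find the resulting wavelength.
6.5487 pm

Apply Compton shift twice:

First scattering at θ₁ = 123°:
Δλ₁ = λ_C(1 - cos(123°))
Δλ₁ = 2.4263 × 1.5446
Δλ₁ = 3.7478 pm

After first scattering:
λ₁ = 1.4 + 3.7478 = 5.1478 pm

Second scattering at θ₂ = 65°:
Δλ₂ = λ_C(1 - cos(65°))
Δλ₂ = 2.4263 × 0.5774
Δλ₂ = 1.4009 pm

Final wavelength:
λ₂ = 5.1478 + 1.4009 = 6.5487 pm

Total shift: Δλ_total = 3.7478 + 1.4009 = 5.1487 pm

(Intermediate values are shown rounded; full precision is carried through to the final answer.)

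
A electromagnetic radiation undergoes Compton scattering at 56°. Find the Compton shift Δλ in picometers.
1.0695 pm

Using the Compton scattering formula:
Δλ = λ_C(1 - cos θ)

where λ_C = h/(m_e·c) ≈ 2.4263 pm is the Compton wavelength of an electron.

For θ = 56°:
cos(56°) = 0.5592
1 - cos(56°) = 0.4408

Δλ = 2.4263 × 0.4408
Δλ = 1.0695 pm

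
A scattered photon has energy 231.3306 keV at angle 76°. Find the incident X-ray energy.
352.2000 keV

Convert final energy to wavelength (hc ≈ 1239.842 keV·pm):
λ' = hc/E' = 1239.842 / 231.3306 = 5.3596 pm

Calculate the Compton shift:
Δλ = λ_C(1 - cos(76°))
Δλ = 2.4263 × (1 - cos(76°))
Δλ = 1.8393 pm

Initial wavelength:
λ = λ' - Δλ = 5.3596 - 1.8393 = 3.5203 pm

Initial energy:
E = hc/λ = 1239.842 / 3.5203 = 352.2000 keV

(Intermediate values are shown rounded; full precision is carried through to the final answer.)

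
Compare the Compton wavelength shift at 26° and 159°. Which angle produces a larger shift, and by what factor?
159° produces the larger shift by a factor of 19.105

Calculate both shifts using Δλ = λ_C(1 - cos θ):

For θ₁ = 26°:
Δλ₁ = 2.4263 × (1 - cos(26°))
Δλ₁ = 2.4263 × 0.1012
Δλ₁ = 0.2456 pm

For θ₂ = 159°:
Δλ₂ = 2.4263 × (1 - cos(159°))
Δλ₂ = 2.4263 × 1.9336
Δλ₂ = 4.6915 pm

The 159° angle produces the larger shift.
Ratio: 4.6915/0.2456 = 19.105

(Intermediate values are shown rounded; full precision is carried through to the final answer.)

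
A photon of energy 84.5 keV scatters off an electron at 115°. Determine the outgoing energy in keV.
68.4073 keV

First convert energy to wavelength:
λ = hc/E, with hc ≈ 1239.842 keV·pm (i.e. 1239.842 eV·nm)

For E = 84.5 keV = 84500 eV:
λ = 1239.842 keV·pm / 84.5 keV
λ = 14.6727 pm

Calculate the Compton shift:
Δλ = λ_C(1 - cos(115°)) = 2.4263 × 1.4226
Δλ = 3.4517 pm

Final wavelength:
λ' = 14.6727 + 3.4517 = 18.1244 pm

Final energy:
E' = hc/λ' = 1239.842 / 18.1244 = 68.4073 keV

(Intermediate values are shown rounded; full precision is carried through to the final answer.)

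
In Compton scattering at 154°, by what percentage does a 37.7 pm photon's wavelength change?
12.2203%

Calculate the Compton shift:
Δλ = λ_C(1 - cos(154°))
Δλ = 2.4263 × (1 - cos(154°))
Δλ = 2.4263 × 1.8988
Δλ = 4.6071 pm

Percentage change:
(Δλ/λ₀) × 100 = (4.6071/37.7) × 100
= 12.2203%

(Intermediate values are shown rounded; full precision is carried through to the final answer.)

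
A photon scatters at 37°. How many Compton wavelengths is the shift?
0.2014 λ_C

The Compton shift formula is:
Δλ = λ_C(1 - cos θ)

Dividing both sides by λ_C:
Δλ/λ_C = 1 - cos θ

For θ = 37°:
Δλ/λ_C = 1 - cos(37°)
Δλ/λ_C = 1 - 0.7986
Δλ/λ_C = 0.2014

This means the shift is 0.2014 × λ_C = 0.4886 pm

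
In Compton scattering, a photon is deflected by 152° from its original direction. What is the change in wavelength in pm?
4.5686 pm

Using the Compton scattering formula:
Δλ = λ_C(1 - cos θ)

where λ_C = h/(m_e·c) ≈ 2.4263 pm is the Compton wavelength of an electron.

For θ = 152°:
cos(152°) = -0.8829
1 - cos(152°) = 1.8829

Δλ = 2.4263 × 1.8829
Δλ = 4.5686 pm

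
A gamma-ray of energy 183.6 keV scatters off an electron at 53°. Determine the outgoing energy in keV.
160.6206 keV

First convert energy to wavelength:
λ = hc/E, with hc ≈ 1239.842 keV·pm (i.e. 1239.842 eV·nm)

For E = 183.6 keV = 183600 eV:
λ = 1239.842 keV·pm / 183.6 keV
λ = 6.7530 pm

Calculate the Compton shift:
Δλ = λ_C(1 - cos(53°)) = 2.4263 × 0.3982
Δλ = 0.9661 pm

Final wavelength:
λ' = 6.7530 + 0.9661 = 7.7191 pm

Final energy:
E' = hc/λ' = 1239.842 / 7.7191 = 160.6206 keV

(Intermediate values are shown rounded; full precision is carried through to the final answer.)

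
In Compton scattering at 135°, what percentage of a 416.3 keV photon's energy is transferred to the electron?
0.5817 (or 58.17%)

Calculate initial and final photon energies:

Initial: E₀ = 416.3 keV → λ₀ = 2.9782 pm
Compton shift: Δλ = 4.1420 pm
Final wavelength: λ' = 7.1202 pm
Final energy: E' = 174.1299 keV

Fractional energy loss:
(E₀ - E')/E₀ = (416.3000 - 174.1299)/416.3000
= 242.1701/416.3000
= 0.5817
= 58.17%

(Intermediate values are shown rounded; full precision is carried through to the final answer.)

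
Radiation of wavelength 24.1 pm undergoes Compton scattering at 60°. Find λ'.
25.3132 pm

Using the Compton formula: λ' = λ + λ_C(1 − cos θ)

For θ = 60°, cos θ = 1/2 (exact) = 0.5000, so:
1 − cos 60° = 1 − (1/2) = 0.5000

Δλ = λ_C × 0.5000 = 2.4263 × 0.5000 = 1.2132 pm

λ' = 24.1 + 1.2132 = 25.3132 pm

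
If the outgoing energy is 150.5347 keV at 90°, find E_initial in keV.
213.4000 keV

Convert final energy to wavelength (hc ≈ 1239.842 keV·pm):
λ' = hc/E' = 1239.842 / 150.5347 = 8.2363 pm

Calculate the Compton shift:
Δλ = λ_C(1 - cos(90°))
Δλ = 2.4263 × (1 - cos(90°))
Δλ = 2.4263 pm

Initial wavelength:
λ = λ' - Δλ = 8.2363 - 2.4263 = 5.8099 pm

Initial energy:
E = hc/λ = 1239.842 / 5.8099 = 213.4000 keV

(Intermediate values are shown rounded; full precision is carried through to the final answer.)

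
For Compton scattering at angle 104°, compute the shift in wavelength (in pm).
3.0133 pm

Using the Compton scattering formula:
Δλ = λ_C(1 - cos θ)

where λ_C = h/(m_e·c) ≈ 2.4263 pm is the Compton wavelength of an electron.

For θ = 104°:
cos(104°) = -0.2419
1 - cos(104°) = 1.2419

Δλ = 2.4263 × 1.2419
Δλ = 3.0133 pm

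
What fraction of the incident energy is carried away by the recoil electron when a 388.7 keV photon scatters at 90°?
0.4320 (or 43.20%)

Calculate initial and final photon energies:

Initial: E₀ = 388.7 keV → λ₀ = 3.1897 pm
Compton shift: Δλ = 2.4263 pm
Final wavelength: λ' = 5.6160 pm
Final energy: E' = 220.7686 keV

Fractional energy loss:
(E₀ - E')/E₀ = (388.7000 - 220.7686)/388.7000
= 167.9314/388.7000
= 0.4320
= 43.20%

(Intermediate values are shown rounded; full precision is carried through to the final answer.)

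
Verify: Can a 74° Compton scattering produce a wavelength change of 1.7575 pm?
Yes, consistent

Calculate the expected shift for θ = 74°:

Δλ_expected = λ_C(1 - cos(74°))
Δλ_expected = 2.4263 × (1 - cos(74°))
Δλ_expected = 2.4263 × 0.7244
Δλ_expected = 1.7575 pm

Given shift: 1.7575 pm
Expected shift: 1.7575 pm
Difference: 0.0000 pm

The values match. This is consistent with Compton scattering at the stated angle.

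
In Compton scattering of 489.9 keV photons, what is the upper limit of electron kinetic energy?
321.9777 keV

Maximum energy transfer occurs at θ = 180° (backscattering).

Initial photon: E₀ = 489.9 keV → λ₀ = 2.5308 pm

Maximum Compton shift (at 180°):
Δλ_max = 2λ_C = 2 × 2.4263 = 4.8526 pm

Final wavelength:
λ' = 2.5308 + 4.8526 = 7.3834 pm

Minimum photon energy (maximum energy to electron):
E'_min = hc/λ' = 167.9223 keV

Maximum electron kinetic energy:
K_max = E₀ - E'_min = 489.9000 - 167.9223 = 321.9777 keV

(Intermediate values are shown rounded; full precision is carried through to the final answer.)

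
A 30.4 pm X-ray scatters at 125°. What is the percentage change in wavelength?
12.5592%

Calculate the Compton shift:
Δλ = λ_C(1 - cos(125°))
Δλ = 2.4263 × (1 - cos(125°))
Δλ = 2.4263 × 1.5736
Δλ = 3.8180 pm

Percentage change:
(Δλ/λ₀) × 100 = (3.8180/30.4) × 100
= 12.5592%

(Intermediate values are shown rounded; full precision is carried through to the final answer.)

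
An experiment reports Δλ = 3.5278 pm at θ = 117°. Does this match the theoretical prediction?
Yes, consistent

Calculate the expected shift for θ = 117°:

Δλ_expected = λ_C(1 - cos(117°))
Δλ_expected = 2.4263 × (1 - cos(117°))
Δλ_expected = 2.4263 × 1.4540
Δλ_expected = 3.5278 pm

Given shift: 3.5278 pm
Expected shift: 3.5278 pm
Difference: 0.0000 pm

The values match. This is consistent with Compton scattering at the stated angle.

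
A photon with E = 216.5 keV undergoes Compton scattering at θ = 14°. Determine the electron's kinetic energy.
2.6908 keV

By energy conservation: K_e = E_initial - E_final

First find the scattered photon energy:
Initial wavelength: λ = hc/E = 5.7268 pm
Compton shift: Δλ = λ_C(1 - cos(14°)) = 0.0721 pm
Final wavelength: λ' = 5.7268 + 0.0721 = 5.7988 pm
Final photon energy: E' = hc/λ' = 213.8092 keV

Electron kinetic energy:
K_e = E - E' = 216.5000 - 213.8092 = 2.6908 keV

(Intermediate values are shown rounded; full precision is carried through to the final answer.)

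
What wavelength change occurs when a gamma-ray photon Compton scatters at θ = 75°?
1.7983 pm

Using the Compton scattering formula:
Δλ = λ_C(1 - cos θ)

where λ_C = h/(m_e·c) ≈ 2.4263 pm is the Compton wavelength of an electron.

For θ = 75°:
cos(75°) = 0.2588
1 - cos(75°) = 0.7412

Δλ = 2.4263 × 0.7412
Δλ = 1.7983 pm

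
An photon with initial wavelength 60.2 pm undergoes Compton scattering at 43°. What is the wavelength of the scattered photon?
60.8518 pm

Using the Compton scattering formula:
λ' = λ + Δλ = λ + λ_C(1 - cos θ)

Given:
- Initial wavelength λ = 60.2 pm
- Scattering angle θ = 43°
- Compton wavelength λ_C ≈ 2.4263 pm

Calculate the shift:
Δλ = 2.4263 × (1 - cos(43°))
Δλ = 2.4263 × 0.2686
Δλ = 0.6518 pm

Final wavelength:
λ' = 60.2 + 0.6518 = 60.8518 pm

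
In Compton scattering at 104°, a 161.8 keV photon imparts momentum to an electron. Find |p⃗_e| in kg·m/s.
1.1801e-22 kg·m/s

The electron is initially at rest, so by conservation of momentum:
p⃗_e = p⃗₀ − p⃗'  (incident photon momentum minus scattered photon momentum)

Photon momentum magnitudes (p = h/λ = E/c):
λ₀ = hc/E₀ = 7.6628 pm → p₀ = h/λ₀ = 8.6471e-23 kg·m/s
Δλ = λ_C(1 − cos 104°) = 3.0133 pm
λ' = 10.6761 pm → p' = h/λ' = 6.2065e-23 kg·m/s

The scattered photon makes angle θ = 104° with the incident direction, so by the law of cosines:
|p⃗_e|² = p₀² + p'² − 2p₀p'cos θ
|p⃗_e|² = (8.6471e-23)² + (6.2065e-23)² − 2·8.6471e-23·6.2065e-23·cos(104°)
|p⃗_e| = 1.1801e-22 kg·m/s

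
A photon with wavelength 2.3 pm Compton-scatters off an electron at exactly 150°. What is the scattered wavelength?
6.8276 pm

Using the Compton formula: λ' = λ + λ_C(1 − cos θ)

For θ = 150°, cos θ = -√3/2 (exact) ≈ -0.8660, so:
1 − cos 150° = 1 − (-√3/2) ≈ 1.8660

Δλ = λ_C × 1.8660 = 2.4263 × 1.8660 = 4.5276 pm

λ' = 2.3 + 4.5276 = 6.8276 pm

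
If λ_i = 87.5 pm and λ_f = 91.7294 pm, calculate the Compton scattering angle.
138.00°

First find the wavelength shift:
Δλ = λ' - λ = 91.7294 - 87.5 = 4.2294 pm

Using Δλ = λ_C(1 - cos θ), with λ_C = h/(m_e·c) ≈ 2.42631024 pm:
cos θ = 1 - Δλ/λ_C
cos θ = 1 - 4.2294/2.42631024
cos θ = -0.743141

θ = arccos(-0.743141)
θ = 138.00°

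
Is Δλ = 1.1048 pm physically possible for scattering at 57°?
Yes, consistent

Calculate the expected shift for θ = 57°:

Δλ_expected = λ_C(1 - cos(57°))
Δλ_expected = 2.4263 × (1 - cos(57°))
Δλ_expected = 2.4263 × 0.4554
Δλ_expected = 1.1048 pm

Given shift: 1.1048 pm
Expected shift: 1.1048 pm
Difference: 0.0000 pm

The values match. This is consistent with Compton scattering at the stated angle.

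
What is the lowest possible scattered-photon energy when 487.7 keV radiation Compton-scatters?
167.6631 keV (at θ = 180°)

The scattered photon has minimum energy when its wavelength is maximum, i.e., when the Compton shift Δλ = λ_C(1 − cos θ) is maximum. This occurs at θ = 180° (backscattering), giving Δλ_max = 2λ_C = 4.8526 pm.

Initial wavelength: λ₀ = hc/E₀ = 2.5422 pm
Maximum final wavelength: λ'_max = λ₀ + 2λ_C = 2.5422 + 4.8526 = 7.3948 pm
Minimum final energy: E'_min = hc/λ'_max = 167.6631 keV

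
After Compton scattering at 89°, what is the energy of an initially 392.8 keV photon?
223.7826 keV

First convert energy to wavelength:
λ = hc/E, with hc ≈ 1239.842 keV·pm (i.e. 1239.842 eV·nm)

For E = 392.8 keV = 392800 eV:
λ = 1239.842 keV·pm / 392.8 keV
λ = 3.1564 pm

Calculate the Compton shift:
Δλ = λ_C(1 - cos(89°)) = 2.4263 × 0.9825
Δλ = 2.3840 pm

Final wavelength:
λ' = 3.1564 + 2.3840 = 5.5404 pm

Final energy:
E' = hc/λ' = 1239.842 / 5.5404 = 223.7826 keV

(Intermediate values are shown rounded; full precision is carried through to the final answer.)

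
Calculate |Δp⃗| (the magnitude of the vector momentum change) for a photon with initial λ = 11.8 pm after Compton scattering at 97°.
7.6548e-23 kg·m/s

Photon momentum magnitude is p = h/λ.

Initial momentum:
p₀ = h/λ = 6.6261e-34/1.1800e-11 = 5.6153e-23 kg·m/s

After scattering:
λ' = λ + Δλ = 11.8 + 2.7220 = 14.5220 pm
p' = h/λ' = 6.6261e-34/1.4522e-11 = 4.5628e-23 kg·m/s

Momentum is a vector; the scattered photon's direction makes angle θ = 97° with the incident direction. The magnitude of the vector change Δp⃗ = p⃗₀ − p⃗' is found from the law of cosines:
|Δp⃗|² = p₀² + p'² − 2p₀p'cos θ
|Δp⃗|² = (5.6153e-23)² + (4.5628e-23)² − 2·5.6153e-23·4.5628e-23·cos(97°)
|Δp⃗| = 7.6548e-23 kg·m/s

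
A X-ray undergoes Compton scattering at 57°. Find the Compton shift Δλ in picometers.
1.1048 pm

Using the Compton scattering formula:
Δλ = λ_C(1 - cos θ)

where λ_C = h/(m_e·c) ≈ 2.4263 pm is the Compton wavelength of an electron.

For θ = 57°:
cos(57°) = 0.5446
1 - cos(57°) = 0.4554

Δλ = 2.4263 × 0.4554
Δλ = 1.1048 pm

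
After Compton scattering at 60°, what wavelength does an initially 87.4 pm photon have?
88.6132 pm

Using the Compton formula: λ' = λ + λ_C(1 − cos θ)

For θ = 60°, cos θ = 1/2 (exact) = 0.5000, so:
1 − cos 60° = 1 − (1/2) = 0.5000

Δλ = λ_C × 0.5000 = 2.4263 × 0.5000 = 1.2132 pm

λ' = 87.4 + 1.2132 = 88.6132 pm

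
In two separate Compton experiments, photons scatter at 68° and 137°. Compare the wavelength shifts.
137° produces the larger shift by a factor of 2.768

Calculate both shifts using Δλ = λ_C(1 - cos θ):

For θ₁ = 68°:
Δλ₁ = 2.4263 × (1 - cos(68°))
Δλ₁ = 2.4263 × 0.6254
Δλ₁ = 1.5174 pm

For θ₂ = 137°:
Δλ₂ = 2.4263 × (1 - cos(137°))
Δλ₂ = 2.4263 × 1.7314
Δλ₂ = 4.2008 pm

The 137° angle produces the larger shift.
Ratio: 4.2008/1.5174 = 2.768

(Intermediate values are shown rounded; full precision is carried through to the final answer.)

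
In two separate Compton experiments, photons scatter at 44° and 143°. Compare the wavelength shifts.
143° produces the larger shift by a factor of 6.409

Calculate both shifts using Δλ = λ_C(1 - cos θ):

For θ₁ = 44°:
Δλ₁ = 2.4263 × (1 - cos(44°))
Δλ₁ = 2.4263 × 0.2807
Δλ₁ = 0.6810 pm

For θ₂ = 143°:
Δλ₂ = 2.4263 × (1 - cos(143°))
Δλ₂ = 2.4263 × 1.7986
Δλ₂ = 4.3640 pm

The 143° angle produces the larger shift.
Ratio: 4.3640/0.6810 = 6.409

(Intermediate values are shown rounded; full precision is carried through to the final answer.)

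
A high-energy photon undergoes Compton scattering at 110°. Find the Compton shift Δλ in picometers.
3.2562 pm

Using the Compton scattering formula:
Δλ = λ_C(1 - cos θ)

where λ_C = h/(m_e·c) ≈ 2.4263 pm is the Compton wavelength of an electron.

For θ = 110°:
cos(110°) = -0.3420
1 - cos(110°) = 1.3420

Δλ = 2.4263 × 1.3420
Δλ = 3.2562 pm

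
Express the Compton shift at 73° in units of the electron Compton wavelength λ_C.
0.7076 λ_C

The Compton shift formula is:
Δλ = λ_C(1 - cos θ)

Dividing both sides by λ_C:
Δλ/λ_C = 1 - cos θ

For θ = 73°:
Δλ/λ_C = 1 - cos(73°)
Δλ/λ_C = 1 - 0.2924
Δλ/λ_C = 0.7076

This means the shift is 0.7076 × λ_C = 1.7169 pm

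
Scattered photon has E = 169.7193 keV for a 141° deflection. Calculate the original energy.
414.1998 keV

Convert final energy to wavelength (hc ≈ 1239.842 keV·pm):
λ' = hc/E' = 1239.842 / 169.7193 = 7.3053 pm

Calculate the Compton shift:
Δλ = λ_C(1 - cos(141°))
Δλ = 2.4263 × (1 - cos(141°))
Δλ = 4.3119 pm

Initial wavelength:
λ = λ' - Δλ = 7.3053 - 4.3119 = 2.9933 pm

Initial energy:
E = hc/λ = 1239.842 / 2.9933 = 414.1998 keV

(Intermediate values are shown rounded; full precision is carried through to the final answer.)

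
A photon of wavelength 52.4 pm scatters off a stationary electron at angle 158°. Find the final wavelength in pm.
57.0759 pm

Using the Compton scattering formula:
λ' = λ + Δλ = λ + λ_C(1 - cos θ)

Given:
- Initial wavelength λ = 52.4 pm
- Scattering angle θ = 158°
- Compton wavelength λ_C ≈ 2.4263 pm

Calculate the shift:
Δλ = 2.4263 × (1 - cos(158°))
Δλ = 2.4263 × 1.9272
Δλ = 4.6759 pm

Final wavelength:
λ' = 52.4 + 4.6759 = 57.0759 pm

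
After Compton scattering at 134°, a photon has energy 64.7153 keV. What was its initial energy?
82.3999 keV

Convert final energy to wavelength (hc ≈ 1239.842 keV·pm):
λ' = hc/E' = 1239.842 / 64.7153 = 19.1584 pm

Calculate the Compton shift:
Δλ = λ_C(1 - cos(134°))
Δλ = 2.4263 × (1 - cos(134°))
Δλ = 4.1118 pm

Initial wavelength:
λ = λ' - Δλ = 19.1584 - 4.1118 = 15.0466 pm

Initial energy:
E = hc/λ = 1239.842 / 15.0466 = 82.3999 keV

(Intermediate values are shown rounded; full precision is carried through to the final answer.)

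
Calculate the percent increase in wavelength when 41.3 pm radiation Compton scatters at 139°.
10.3086%

Calculate the Compton shift:
Δλ = λ_C(1 - cos(139°))
Δλ = 2.4263 × (1 - cos(139°))
Δλ = 2.4263 × 1.7547
Δλ = 4.2575 pm

Percentage change:
(Δλ/λ₀) × 100 = (4.2575/41.3) × 100
= 10.3086%

(Intermediate values are shown rounded; full precision is carried through to the final answer.)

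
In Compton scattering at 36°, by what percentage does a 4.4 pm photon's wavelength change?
10.5315%

Calculate the Compton shift:
Δλ = λ_C(1 - cos(36°))
Δλ = 2.4263 × (1 - cos(36°))
Δλ = 2.4263 × 0.1910
Δλ = 0.4634 pm

Percentage change:
(Δλ/λ₀) × 100 = (0.4634/4.4) × 100
= 10.5315%

(Intermediate values are shown rounded; full precision is carried through to the final answer.)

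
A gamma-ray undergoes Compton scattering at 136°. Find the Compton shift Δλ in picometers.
4.1717 pm

Using the Compton scattering formula:
Δλ = λ_C(1 - cos θ)

where λ_C = h/(m_e·c) ≈ 2.4263 pm is the Compton wavelength of an electron.

For θ = 136°:
cos(136°) = -0.7193
1 - cos(136°) = 1.7193

Δλ = 2.4263 × 1.7193
Δλ = 4.1717 pm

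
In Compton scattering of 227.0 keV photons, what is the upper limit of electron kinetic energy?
106.7960 keV

Maximum energy transfer occurs at θ = 180° (backscattering).

Initial photon: E₀ = 227.0 keV → λ₀ = 5.4619 pm

Maximum Compton shift (at 180°):
Δλ_max = 2λ_C = 2 × 2.4263 = 4.8526 pm

Final wavelength:
λ' = 5.4619 + 4.8526 = 10.3145 pm

Minimum photon energy (maximum energy to electron):
E'_min = hc/λ' = 120.2040 keV

Maximum electron kinetic energy:
K_max = E₀ - E'_min = 227.0000 - 120.2040 = 106.7960 keV

(Intermediate values are shown rounded; full precision is carried through to the final answer.)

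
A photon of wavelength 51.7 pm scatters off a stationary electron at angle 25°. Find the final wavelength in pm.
51.9273 pm

Using the Compton scattering formula:
λ' = λ + Δλ = λ + λ_C(1 - cos θ)

Given:
- Initial wavelength λ = 51.7 pm
- Scattering angle θ = 25°
- Compton wavelength λ_C ≈ 2.4263 pm

Calculate the shift:
Δλ = 2.4263 × (1 - cos(25°))
Δλ = 2.4263 × 0.0937
Δλ = 0.2273 pm

Final wavelength:
λ' = 51.7 + 0.2273 = 51.9273 pm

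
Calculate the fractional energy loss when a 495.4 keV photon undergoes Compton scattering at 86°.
0.4742 (or 47.42%)

Calculate initial and final photon energies:

Initial: E₀ = 495.4 keV → λ₀ = 2.5027 pm
Compton shift: Δλ = 2.2571 pm
Final wavelength: λ' = 4.7598 pm
Final energy: E' = 260.4837 keV

Fractional energy loss:
(E₀ - E')/E₀ = (495.4000 - 260.4837)/495.4000
= 234.9163/495.4000
= 0.4742
= 47.42%

(Intermediate values are shown rounded; full precision is carried through to the final answer.)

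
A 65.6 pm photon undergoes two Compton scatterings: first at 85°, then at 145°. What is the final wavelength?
72.2287 pm

Apply Compton shift twice:

First scattering at θ₁ = 85°:
Δλ₁ = λ_C(1 - cos(85°))
Δλ₁ = 2.4263 × 0.9128
Δλ₁ = 2.2148 pm

After first scattering:
λ₁ = 65.6 + 2.2148 = 67.8148 pm

Second scattering at θ₂ = 145°:
Δλ₂ = λ_C(1 - cos(145°))
Δλ₂ = 2.4263 × 1.8192
Δλ₂ = 4.4138 pm

Final wavelength:
λ₂ = 67.8148 + 4.4138 = 72.2287 pm

Total shift: Δλ_total = 2.2148 + 4.4138 = 6.6287 pm

(Intermediate values are shown rounded; full precision is carried through to the final answer.)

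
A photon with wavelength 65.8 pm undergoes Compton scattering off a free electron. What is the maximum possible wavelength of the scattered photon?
70.6526 pm (at θ = 180°)

The Compton shift is Δλ = λ_C(1 − cos θ).

Since cos θ ranges from −1 to 1, the factor (1 − cos θ) ranges from 0 to 2; the maximum shift occurs at θ = 180° (backscattering):
Δλ_max = 2λ_C = 2 × 2.4263 pm = 4.8526 pm

Maximum scattered wavelength:
λ'_max = λ₀ + Δλ_max = 65.8 + 4.8526 = 70.6526 pm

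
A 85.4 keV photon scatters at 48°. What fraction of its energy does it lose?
0.0524 (or 5.24%)

Calculate initial and final photon energies:

Initial: E₀ = 85.4 keV → λ₀ = 14.5181 pm
Compton shift: Δλ = 0.8028 pm
Final wavelength: λ' = 15.3208 pm
Final energy: E' = 80.9252 keV

Fractional energy loss:
(E₀ - E')/E₀ = (85.4000 - 80.9252)/85.4000
= 4.4748/85.4000
= 0.0524
= 5.24%

(Intermediate values are shown rounded; full precision is carried through to the final answer.)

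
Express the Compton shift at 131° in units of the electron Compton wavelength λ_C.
1.6561 λ_C

The Compton shift formula is:
Δλ = λ_C(1 - cos θ)

Dividing both sides by λ_C:
Δλ/λ_C = 1 - cos θ

For θ = 131°:
Δλ/λ_C = 1 - cos(131°)
Δλ/λ_C = 1 - -0.6561
Δλ/λ_C = 1.6561

This means the shift is 1.6561 × λ_C = 4.0181 pm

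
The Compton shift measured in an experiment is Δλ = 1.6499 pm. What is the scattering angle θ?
71.34°

From the Compton formula Δλ = λ_C(1 - cos θ), we can solve for θ:

cos θ = 1 - Δλ/λ_C

Given:
- Δλ = 1.6499 pm
- λ_C = h/(m_e·c) ≈ 2.42631024 pm

cos θ = 1 - 1.6499/2.42631024
cos θ = 1 - 0.680004
cos θ = 0.319996

θ = arccos(0.319996)
θ = 71.34°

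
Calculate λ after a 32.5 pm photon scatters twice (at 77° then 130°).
38.3664 pm

Apply Compton shift twice:

First scattering at θ₁ = 77°:
Δλ₁ = λ_C(1 - cos(77°))
Δλ₁ = 2.4263 × 0.7750
Δλ₁ = 1.8805 pm

After first scattering:
λ₁ = 32.5 + 1.8805 = 34.3805 pm

Second scattering at θ₂ = 130°:
Δλ₂ = λ_C(1 - cos(130°))
Δλ₂ = 2.4263 × 1.6428
Δλ₂ = 3.9859 pm

Final wavelength:
λ₂ = 34.3805 + 3.9859 = 38.3664 pm

Total shift: Δλ_total = 1.8805 + 3.9859 = 5.8664 pm

(Intermediate values are shown rounded; full precision is carried through to the final answer.)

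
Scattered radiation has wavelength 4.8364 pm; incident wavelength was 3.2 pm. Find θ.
71.00°

First find the wavelength shift:
Δλ = λ' - λ = 4.8364 - 3.2 = 1.6364 pm

Using Δλ = λ_C(1 - cos θ), with λ_C = h/(m_e·c) ≈ 2.42631024 pm:
cos θ = 1 - Δλ/λ_C
cos θ = 1 - 1.6364/2.42631024
cos θ = 0.325560

θ = arccos(0.325560)
θ = 71.00°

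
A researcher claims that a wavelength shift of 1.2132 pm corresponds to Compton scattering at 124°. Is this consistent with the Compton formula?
No, inconsistent

Calculate the expected shift for θ = 124°:

Δλ_expected = λ_C(1 - cos(124°))
Δλ_expected = 2.4263 × (1 - cos(124°))
Δλ_expected = 2.4263 × 1.5592
Δλ_expected = 3.7831 pm

Given shift: 1.2132 pm
Expected shift: 3.7831 pm
Difference: 2.5699 pm

The values do not match. The given shift corresponds to θ ≈ 60.0°, not 124°.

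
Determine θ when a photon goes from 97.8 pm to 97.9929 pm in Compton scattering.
23.00°

First find the wavelength shift:
Δλ = λ' - λ = 97.9929 - 97.8 = 0.1929 pm

Using Δλ = λ_C(1 - cos θ), with λ_C = h/(m_e·c) ≈ 2.42631024 pm:
cos θ = 1 - Δλ/λ_C
cos θ = 1 - 0.1929/2.42631024
cos θ = 0.920497

θ = arccos(0.920497)
θ = 23.00°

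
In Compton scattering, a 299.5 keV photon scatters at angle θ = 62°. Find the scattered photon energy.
228.4609 keV

First convert energy to wavelength:
λ = hc/E, with hc ≈ 1239.842 keV·pm (i.e. 1239.842 eV·nm)

For E = 299.5 keV = 299500 eV:
λ = 1239.842 keV·pm / 299.5 keV
λ = 4.1397 pm

Calculate the Compton shift:
Δλ = λ_C(1 - cos(62°)) = 2.4263 × 0.5305
Δλ = 1.2872 pm

Final wavelength:
λ' = 4.1397 + 1.2872 = 5.4269 pm

Final energy:
E' = hc/λ' = 1239.842 / 5.4269 = 228.4609 keV

(Intermediate values are shown rounded; full precision is carried through to the final answer.)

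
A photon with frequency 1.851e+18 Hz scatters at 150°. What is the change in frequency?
5.034e+16 Hz (decrease)

Convert frequency to wavelength (c = 299792458 m/s):
λ₀ = c/f₀ = 299792458/1.851e+18 = 1.6196243e-10 m = 161.9624 pm

Calculate Compton shift:
Δλ = λ_C(1 - cos(150°)) = 4.5276 pm

Final wavelength:
λ' = λ₀ + Δλ = 161.9624 + 4.5276 = 166.4900 pm

Final frequency:
f' = c/λ' = 299792458/1.6648999e-10 = 1.8006636e+18 Hz

Frequency shift (decrease):
Δf = f₀ - f' = 1.851e+18 - 1.8006636e+18 = 5.034e+16 Hz

(Intermediate values are shown rounded; full precision is carried through to the final answer.)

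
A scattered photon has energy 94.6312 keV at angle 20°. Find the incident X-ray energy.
95.7000 keV

Convert final energy to wavelength (hc ≈ 1239.842 keV·pm):
λ' = hc/E' = 1239.842 / 94.6312 = 13.1018 pm

Calculate the Compton shift:
Δλ = λ_C(1 - cos(20°))
Δλ = 2.4263 × (1 - cos(20°))
Δλ = 0.1463 pm

Initial wavelength:
λ = λ' - Δλ = 13.1018 - 0.1463 = 12.9555 pm

Initial energy:
E = hc/λ = 1239.842 / 12.9555 = 95.7000 keV

(Intermediate values are shown rounded; full precision is carried through to the final answer.)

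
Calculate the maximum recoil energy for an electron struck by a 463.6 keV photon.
298.8807 keV

Maximum energy transfer occurs at θ = 180° (backscattering).

Initial photon: E₀ = 463.6 keV → λ₀ = 2.6744 pm

Maximum Compton shift (at 180°):
Δλ_max = 2λ_C = 2 × 2.4263 = 4.8526 pm

Final wavelength:
λ' = 2.6744 + 4.8526 = 7.5270 pm

Minimum photon energy (maximum energy to electron):
E'_min = hc/λ' = 164.7193 keV

Maximum electron kinetic energy:
K_max = E₀ - E'_min = 463.6000 - 164.7193 = 298.8807 keV

(Intermediate values are shown rounded; full precision is carried through to the final answer.)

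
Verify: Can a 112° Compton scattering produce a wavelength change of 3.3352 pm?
Yes, consistent

Calculate the expected shift for θ = 112°:

Δλ_expected = λ_C(1 - cos(112°))
Δλ_expected = 2.4263 × (1 - cos(112°))
Δλ_expected = 2.4263 × 1.3746
Δλ_expected = 3.3352 pm

Given shift: 3.3352 pm
Expected shift: 3.3352 pm
Difference: 0.0000 pm

The values match. This is consistent with Compton scattering at the stated angle.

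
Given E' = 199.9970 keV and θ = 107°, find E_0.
404.6999 keV

Convert final energy to wavelength (hc ≈ 1239.842 keV·pm):
λ' = hc/E' = 1239.842 / 199.9970 = 6.1993 pm

Calculate the Compton shift:
Δλ = λ_C(1 - cos(107°))
Δλ = 2.4263 × (1 - cos(107°))
Δλ = 3.1357 pm

Initial wavelength:
λ = λ' - Δλ = 6.1993 - 3.1357 = 3.0636 pm

Initial energy:
E = hc/λ = 1239.842 / 3.0636 = 404.6999 keV

(Intermediate values are shown rounded; full precision is carried through to the final answer.)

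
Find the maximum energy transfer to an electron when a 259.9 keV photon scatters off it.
131.0595 keV

Maximum energy transfer occurs at θ = 180° (backscattering).

Initial photon: E₀ = 259.9 keV → λ₀ = 4.7705 pm

Maximum Compton shift (at 180°):
Δλ_max = 2λ_C = 2 × 2.4263 = 4.8526 pm

Final wavelength:
λ' = 4.7705 + 4.8526 = 9.6231 pm

Minimum photon energy (maximum energy to electron):
E'_min = hc/λ' = 128.8405 keV

Maximum electron kinetic energy:
K_max = E₀ - E'_min = 259.9000 - 128.8405 = 131.0595 keV

(Intermediate values are shown rounded; full precision is carried through to the final answer.)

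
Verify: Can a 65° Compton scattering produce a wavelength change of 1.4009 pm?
Yes, consistent

Calculate the expected shift for θ = 65°:

Δλ_expected = λ_C(1 - cos(65°))
Δλ_expected = 2.4263 × (1 - cos(65°))
Δλ_expected = 2.4263 × 0.5774
Δλ_expected = 1.4009 pm

Given shift: 1.4009 pm
Expected shift: 1.4009 pm
Difference: 0.0000 pm

The values match. This is consistent with Compton scattering at the stated angle.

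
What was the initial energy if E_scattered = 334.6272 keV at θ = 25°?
356.5000 keV

Convert final energy to wavelength (hc ≈ 1239.842 keV·pm):
λ' = hc/E' = 1239.842 / 334.6272 = 3.7051 pm

Calculate the Compton shift:
Δλ = λ_C(1 - cos(25°))
Δλ = 2.4263 × (1 - cos(25°))
Δλ = 0.2273 pm

Initial wavelength:
λ = λ' - Δλ = 3.7051 - 0.2273 = 3.4778 pm

Initial energy:
E = hc/λ = 1239.842 / 3.4778 = 356.5000 keV

(Intermediate values are shown rounded; full precision is carried through to the final answer.)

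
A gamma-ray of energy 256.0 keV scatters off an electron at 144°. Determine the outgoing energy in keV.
134.2929 keV

First convert energy to wavelength:
λ = hc/E, with hc ≈ 1239.842 keV·pm (i.e. 1239.842 eV·nm)

For E = 256.0 keV = 256000 eV:
λ = 1239.842 keV·pm / 256.0 keV
λ = 4.8431 pm

Calculate the Compton shift:
Δλ = λ_C(1 - cos(144°)) = 2.4263 × 1.8090
Δλ = 4.3892 pm

Final wavelength:
λ' = 4.8431 + 4.3892 = 9.2324 pm

Final energy:
E' = hc/λ' = 1239.842 / 9.2324 = 134.2929 keV

(Intermediate values are shown rounded; full precision is carried through to the final answer.)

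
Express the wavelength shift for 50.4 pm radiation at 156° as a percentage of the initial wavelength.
9.2120%

Calculate the Compton shift:
Δλ = λ_C(1 - cos(156°))
Δλ = 2.4263 × (1 - cos(156°))
Δλ = 2.4263 × 1.9135
Δλ = 4.6429 pm

Percentage change:
(Δλ/λ₀) × 100 = (4.6429/50.4) × 100
= 9.2120%

(Intermediate values are shown rounded; full precision is carried through to the final answer.)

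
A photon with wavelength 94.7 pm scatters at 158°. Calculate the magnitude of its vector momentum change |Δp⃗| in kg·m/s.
1.3414e-23 kg·m/s

Photon momentum magnitude is p = h/λ.

Initial momentum:
p₀ = h/λ = 6.6261e-34/9.4700e-11 = 6.9969e-24 kg·m/s

After scattering:
λ' = λ + Δλ = 94.7 + 4.6759 = 99.3759 pm
p' = h/λ' = 6.6261e-34/9.9376e-11 = 6.6677e-24 kg·m/s

Momentum is a vector; the scattered photon's direction makes angle θ = 158° with the incident direction. The magnitude of the vector change Δp⃗ = p⃗₀ − p⃗' is found from the law of cosines:
|Δp⃗|² = p₀² + p'² − 2p₀p'cos θ
|Δp⃗|² = (6.9969e-24)² + (6.6677e-24)² − 2·6.9969e-24·6.6677e-24·cos(158°)
|Δp⃗| = 1.3414e-23 kg·m/s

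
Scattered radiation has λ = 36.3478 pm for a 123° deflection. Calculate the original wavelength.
32.6000 pm

From λ' = λ + Δλ, we have λ = λ' - Δλ

First calculate the Compton shift:
Δλ = λ_C(1 - cos θ)
Δλ = 2.4263 × (1 - cos(123°))
Δλ = 2.4263 × 1.5446
Δλ = 3.7478 pm

Initial wavelength:
λ = λ' - Δλ
λ = 36.3478 - 3.7478
λ = 32.6000 pm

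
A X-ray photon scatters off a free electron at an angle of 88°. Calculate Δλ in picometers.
2.3416 pm

Using the Compton scattering formula:
Δλ = λ_C(1 - cos θ)

where λ_C = h/(m_e·c) ≈ 2.4263 pm is the Compton wavelength of an electron.

For θ = 88°:
cos(88°) = 0.0349
1 - cos(88°) = 0.9651

Δλ = 2.4263 × 0.9651
Δλ = 2.3416 pm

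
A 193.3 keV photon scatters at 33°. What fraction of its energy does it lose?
0.0575 (or 5.75%)

Calculate initial and final photon energies:

Initial: E₀ = 193.3 keV → λ₀ = 6.4141 pm
Compton shift: Δλ = 0.3914 pm
Final wavelength: λ' = 6.8055 pm
Final energy: E' = 182.1819 keV

Fractional energy loss:
(E₀ - E')/E₀ = (193.3000 - 182.1819)/193.3000
= 11.1181/193.3000
= 0.0575
= 5.75%

(Intermediate values are shown rounded; full precision is carried through to the final answer.)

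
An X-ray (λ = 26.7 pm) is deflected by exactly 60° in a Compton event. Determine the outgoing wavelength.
27.9132 pm

Using the Compton formula: λ' = λ + λ_C(1 − cos θ)

For θ = 60°, cos θ = 1/2 (exact) = 0.5000, so:
1 − cos 60° = 1 − (1/2) = 0.5000

Δλ = λ_C × 0.5000 = 2.4263 × 0.5000 = 1.2132 pm

λ' = 26.7 + 1.2132 = 27.9132 pm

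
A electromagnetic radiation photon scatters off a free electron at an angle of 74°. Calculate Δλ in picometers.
1.7575 pm

Using the Compton scattering formula:
Δλ = λ_C(1 - cos θ)

where λ_C = h/(m_e·c) ≈ 2.4263 pm is the Compton wavelength of an electron.

For θ = 74°:
cos(74°) = 0.2756
1 - cos(74°) = 0.7244

Δλ = 2.4263 × 0.7244
Δλ = 1.7575 pm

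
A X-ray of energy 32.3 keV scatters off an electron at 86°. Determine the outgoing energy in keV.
30.5062 keV

First convert energy to wavelength:
λ = hc/E, with hc ≈ 1239.842 keV·pm (i.e. 1239.842 eV·nm)

For E = 32.3 keV = 32300 eV:
λ = 1239.842 keV·pm / 32.3 keV
λ = 38.3852 pm

Calculate the Compton shift:
Δλ = λ_C(1 - cos(86°)) = 2.4263 × 0.9302
Δλ = 2.2571 pm

Final wavelength:
λ' = 38.3852 + 2.2571 = 40.6423 pm

Final energy:
E' = hc/λ' = 1239.842 / 40.6423 = 30.5062 keV

(Intermediate values are shown rounded; full precision is carried through to the final answer.)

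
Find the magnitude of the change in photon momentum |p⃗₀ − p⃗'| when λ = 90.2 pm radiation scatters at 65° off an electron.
7.8342e-24 kg·m/s

Photon momentum magnitude is p = h/λ.

Initial momentum:
p₀ = h/λ = 6.6261e-34/9.0200e-11 = 7.3460e-24 kg·m/s

After scattering:
λ' = λ + Δλ = 90.2 + 1.4009 = 91.6009 pm
p' = h/λ' = 6.6261e-34/9.1601e-11 = 7.2336e-24 kg·m/s

Momentum is a vector; the scattered photon's direction makes angle θ = 65° with the incident direction. The magnitude of the vector change Δp⃗ = p⃗₀ − p⃗' is found from the law of cosines:
|Δp⃗|² = p₀² + p'² − 2p₀p'cos θ
|Δp⃗|² = (7.3460e-24)² + (7.2336e-24)² − 2·7.3460e-24·7.2336e-24·cos(65°)
|Δp⃗| = 7.8342e-24 kg·m/s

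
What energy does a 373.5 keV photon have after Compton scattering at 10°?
369.3981 keV

First convert energy to wavelength:
λ = hc/E, with hc ≈ 1239.842 keV·pm (i.e. 1239.842 eV·nm)

For E = 373.5 keV = 373500 eV:
λ = 1239.842 keV·pm / 373.5 keV
λ = 3.3195 pm

Calculate the Compton shift:
Δλ = λ_C(1 - cos(10°)) = 2.4263 × 0.0152
Δλ = 0.0369 pm

Final wavelength:
λ' = 3.3195 + 0.0369 = 3.3564 pm

Final energy:
E' = hc/λ' = 1239.842 / 3.3564 = 369.3981 keV

(Intermediate values are shown rounded; full precision is carried through to the final answer.)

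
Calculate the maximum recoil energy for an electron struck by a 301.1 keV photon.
162.8841 keV

Maximum energy transfer occurs at θ = 180° (backscattering).

Initial photon: E₀ = 301.1 keV → λ₀ = 4.1177 pm

Maximum Compton shift (at 180°):
Δλ_max = 2λ_C = 2 × 2.4263 = 4.8526 pm

Final wavelength:
λ' = 4.1177 + 4.8526 = 8.9703 pm

Minimum photon energy (maximum energy to electron):
E'_min = hc/λ' = 138.2159 keV

Maximum electron kinetic energy:
K_max = E₀ - E'_min = 301.1000 - 138.2159 = 162.8841 keV

(Intermediate values are shown rounded; full precision is carried through to the final answer.)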